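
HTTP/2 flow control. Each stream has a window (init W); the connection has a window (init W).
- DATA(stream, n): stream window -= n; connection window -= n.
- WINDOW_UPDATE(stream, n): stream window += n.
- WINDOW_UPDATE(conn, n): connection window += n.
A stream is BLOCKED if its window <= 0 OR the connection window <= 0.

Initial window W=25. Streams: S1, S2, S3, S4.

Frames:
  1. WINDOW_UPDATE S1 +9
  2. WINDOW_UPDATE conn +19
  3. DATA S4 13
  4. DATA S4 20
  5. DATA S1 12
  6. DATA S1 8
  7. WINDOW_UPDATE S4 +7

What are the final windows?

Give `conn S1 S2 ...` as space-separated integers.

Answer: -9 14 25 25 -1

Derivation:
Op 1: conn=25 S1=34 S2=25 S3=25 S4=25 blocked=[]
Op 2: conn=44 S1=34 S2=25 S3=25 S4=25 blocked=[]
Op 3: conn=31 S1=34 S2=25 S3=25 S4=12 blocked=[]
Op 4: conn=11 S1=34 S2=25 S3=25 S4=-8 blocked=[4]
Op 5: conn=-1 S1=22 S2=25 S3=25 S4=-8 blocked=[1, 2, 3, 4]
Op 6: conn=-9 S1=14 S2=25 S3=25 S4=-8 blocked=[1, 2, 3, 4]
Op 7: conn=-9 S1=14 S2=25 S3=25 S4=-1 blocked=[1, 2, 3, 4]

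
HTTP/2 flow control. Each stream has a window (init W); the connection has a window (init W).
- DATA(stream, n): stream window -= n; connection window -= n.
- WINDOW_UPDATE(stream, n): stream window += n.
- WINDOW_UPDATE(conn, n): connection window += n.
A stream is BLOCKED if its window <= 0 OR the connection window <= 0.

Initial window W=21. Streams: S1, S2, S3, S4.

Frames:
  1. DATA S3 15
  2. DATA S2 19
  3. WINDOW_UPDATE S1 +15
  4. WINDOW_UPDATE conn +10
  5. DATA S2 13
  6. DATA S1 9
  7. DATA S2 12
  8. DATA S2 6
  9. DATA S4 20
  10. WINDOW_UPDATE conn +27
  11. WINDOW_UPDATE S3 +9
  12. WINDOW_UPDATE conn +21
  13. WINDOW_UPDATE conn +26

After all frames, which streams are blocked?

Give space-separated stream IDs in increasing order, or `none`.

Answer: S2

Derivation:
Op 1: conn=6 S1=21 S2=21 S3=6 S4=21 blocked=[]
Op 2: conn=-13 S1=21 S2=2 S3=6 S4=21 blocked=[1, 2, 3, 4]
Op 3: conn=-13 S1=36 S2=2 S3=6 S4=21 blocked=[1, 2, 3, 4]
Op 4: conn=-3 S1=36 S2=2 S3=6 S4=21 blocked=[1, 2, 3, 4]
Op 5: conn=-16 S1=36 S2=-11 S3=6 S4=21 blocked=[1, 2, 3, 4]
Op 6: conn=-25 S1=27 S2=-11 S3=6 S4=21 blocked=[1, 2, 3, 4]
Op 7: conn=-37 S1=27 S2=-23 S3=6 S4=21 blocked=[1, 2, 3, 4]
Op 8: conn=-43 S1=27 S2=-29 S3=6 S4=21 blocked=[1, 2, 3, 4]
Op 9: conn=-63 S1=27 S2=-29 S3=6 S4=1 blocked=[1, 2, 3, 4]
Op 10: conn=-36 S1=27 S2=-29 S3=6 S4=1 blocked=[1, 2, 3, 4]
Op 11: conn=-36 S1=27 S2=-29 S3=15 S4=1 blocked=[1, 2, 3, 4]
Op 12: conn=-15 S1=27 S2=-29 S3=15 S4=1 blocked=[1, 2, 3, 4]
Op 13: conn=11 S1=27 S2=-29 S3=15 S4=1 blocked=[2]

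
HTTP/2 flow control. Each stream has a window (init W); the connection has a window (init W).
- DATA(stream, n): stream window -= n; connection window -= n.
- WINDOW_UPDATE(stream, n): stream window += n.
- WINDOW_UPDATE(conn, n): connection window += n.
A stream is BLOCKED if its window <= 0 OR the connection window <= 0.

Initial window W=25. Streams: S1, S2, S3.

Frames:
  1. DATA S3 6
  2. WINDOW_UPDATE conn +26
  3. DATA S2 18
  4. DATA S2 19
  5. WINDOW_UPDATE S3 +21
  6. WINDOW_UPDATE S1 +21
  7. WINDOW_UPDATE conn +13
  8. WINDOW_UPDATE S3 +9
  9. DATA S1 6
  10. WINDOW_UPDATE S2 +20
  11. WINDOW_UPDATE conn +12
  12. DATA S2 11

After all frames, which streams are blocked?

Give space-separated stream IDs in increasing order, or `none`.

Op 1: conn=19 S1=25 S2=25 S3=19 blocked=[]
Op 2: conn=45 S1=25 S2=25 S3=19 blocked=[]
Op 3: conn=27 S1=25 S2=7 S3=19 blocked=[]
Op 4: conn=8 S1=25 S2=-12 S3=19 blocked=[2]
Op 5: conn=8 S1=25 S2=-12 S3=40 blocked=[2]
Op 6: conn=8 S1=46 S2=-12 S3=40 blocked=[2]
Op 7: conn=21 S1=46 S2=-12 S3=40 blocked=[2]
Op 8: conn=21 S1=46 S2=-12 S3=49 blocked=[2]
Op 9: conn=15 S1=40 S2=-12 S3=49 blocked=[2]
Op 10: conn=15 S1=40 S2=8 S3=49 blocked=[]
Op 11: conn=27 S1=40 S2=8 S3=49 blocked=[]
Op 12: conn=16 S1=40 S2=-3 S3=49 blocked=[2]

Answer: S2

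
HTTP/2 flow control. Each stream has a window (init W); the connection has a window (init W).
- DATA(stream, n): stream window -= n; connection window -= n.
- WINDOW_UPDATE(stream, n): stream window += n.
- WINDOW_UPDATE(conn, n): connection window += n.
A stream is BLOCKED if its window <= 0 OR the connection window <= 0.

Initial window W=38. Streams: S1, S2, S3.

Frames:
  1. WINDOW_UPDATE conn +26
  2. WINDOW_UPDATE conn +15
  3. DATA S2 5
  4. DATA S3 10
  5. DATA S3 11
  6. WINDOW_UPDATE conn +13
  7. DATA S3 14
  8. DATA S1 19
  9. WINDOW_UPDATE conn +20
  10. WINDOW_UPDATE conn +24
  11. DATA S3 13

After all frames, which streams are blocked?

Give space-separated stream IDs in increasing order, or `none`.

Op 1: conn=64 S1=38 S2=38 S3=38 blocked=[]
Op 2: conn=79 S1=38 S2=38 S3=38 blocked=[]
Op 3: conn=74 S1=38 S2=33 S3=38 blocked=[]
Op 4: conn=64 S1=38 S2=33 S3=28 blocked=[]
Op 5: conn=53 S1=38 S2=33 S3=17 blocked=[]
Op 6: conn=66 S1=38 S2=33 S3=17 blocked=[]
Op 7: conn=52 S1=38 S2=33 S3=3 blocked=[]
Op 8: conn=33 S1=19 S2=33 S3=3 blocked=[]
Op 9: conn=53 S1=19 S2=33 S3=3 blocked=[]
Op 10: conn=77 S1=19 S2=33 S3=3 blocked=[]
Op 11: conn=64 S1=19 S2=33 S3=-10 blocked=[3]

Answer: S3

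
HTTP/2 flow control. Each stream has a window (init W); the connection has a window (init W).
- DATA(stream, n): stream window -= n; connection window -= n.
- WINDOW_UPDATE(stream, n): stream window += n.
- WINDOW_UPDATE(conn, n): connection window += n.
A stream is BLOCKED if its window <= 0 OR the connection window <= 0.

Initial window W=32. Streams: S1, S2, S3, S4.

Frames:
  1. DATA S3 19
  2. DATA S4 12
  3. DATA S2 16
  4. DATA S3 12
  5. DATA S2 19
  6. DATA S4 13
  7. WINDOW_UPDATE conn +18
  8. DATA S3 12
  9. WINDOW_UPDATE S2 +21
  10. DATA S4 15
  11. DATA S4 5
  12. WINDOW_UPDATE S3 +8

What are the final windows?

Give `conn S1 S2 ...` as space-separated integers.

Answer: -73 32 18 -3 -13

Derivation:
Op 1: conn=13 S1=32 S2=32 S3=13 S4=32 blocked=[]
Op 2: conn=1 S1=32 S2=32 S3=13 S4=20 blocked=[]
Op 3: conn=-15 S1=32 S2=16 S3=13 S4=20 blocked=[1, 2, 3, 4]
Op 4: conn=-27 S1=32 S2=16 S3=1 S4=20 blocked=[1, 2, 3, 4]
Op 5: conn=-46 S1=32 S2=-3 S3=1 S4=20 blocked=[1, 2, 3, 4]
Op 6: conn=-59 S1=32 S2=-3 S3=1 S4=7 blocked=[1, 2, 3, 4]
Op 7: conn=-41 S1=32 S2=-3 S3=1 S4=7 blocked=[1, 2, 3, 4]
Op 8: conn=-53 S1=32 S2=-3 S3=-11 S4=7 blocked=[1, 2, 3, 4]
Op 9: conn=-53 S1=32 S2=18 S3=-11 S4=7 blocked=[1, 2, 3, 4]
Op 10: conn=-68 S1=32 S2=18 S3=-11 S4=-8 blocked=[1, 2, 3, 4]
Op 11: conn=-73 S1=32 S2=18 S3=-11 S4=-13 blocked=[1, 2, 3, 4]
Op 12: conn=-73 S1=32 S2=18 S3=-3 S4=-13 blocked=[1, 2, 3, 4]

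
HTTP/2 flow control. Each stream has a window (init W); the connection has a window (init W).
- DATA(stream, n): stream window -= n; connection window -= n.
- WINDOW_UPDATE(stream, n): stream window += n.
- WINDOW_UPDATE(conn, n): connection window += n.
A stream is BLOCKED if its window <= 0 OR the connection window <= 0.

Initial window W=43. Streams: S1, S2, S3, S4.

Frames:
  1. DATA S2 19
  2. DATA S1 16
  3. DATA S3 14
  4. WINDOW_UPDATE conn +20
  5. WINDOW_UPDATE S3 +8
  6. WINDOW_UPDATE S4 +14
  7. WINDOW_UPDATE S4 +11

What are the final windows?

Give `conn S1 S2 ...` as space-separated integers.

Op 1: conn=24 S1=43 S2=24 S3=43 S4=43 blocked=[]
Op 2: conn=8 S1=27 S2=24 S3=43 S4=43 blocked=[]
Op 3: conn=-6 S1=27 S2=24 S3=29 S4=43 blocked=[1, 2, 3, 4]
Op 4: conn=14 S1=27 S2=24 S3=29 S4=43 blocked=[]
Op 5: conn=14 S1=27 S2=24 S3=37 S4=43 blocked=[]
Op 6: conn=14 S1=27 S2=24 S3=37 S4=57 blocked=[]
Op 7: conn=14 S1=27 S2=24 S3=37 S4=68 blocked=[]

Answer: 14 27 24 37 68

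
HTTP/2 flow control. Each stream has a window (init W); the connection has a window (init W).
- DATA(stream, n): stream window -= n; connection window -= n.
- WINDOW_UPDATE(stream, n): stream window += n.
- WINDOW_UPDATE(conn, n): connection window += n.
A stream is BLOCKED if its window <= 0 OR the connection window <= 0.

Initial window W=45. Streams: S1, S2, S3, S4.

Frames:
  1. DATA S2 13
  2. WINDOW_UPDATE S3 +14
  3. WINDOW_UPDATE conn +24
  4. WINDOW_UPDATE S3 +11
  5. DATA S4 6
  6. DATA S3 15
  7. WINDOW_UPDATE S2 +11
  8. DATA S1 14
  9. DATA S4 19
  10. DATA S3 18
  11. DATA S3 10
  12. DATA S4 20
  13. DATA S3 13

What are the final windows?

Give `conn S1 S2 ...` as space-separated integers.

Op 1: conn=32 S1=45 S2=32 S3=45 S4=45 blocked=[]
Op 2: conn=32 S1=45 S2=32 S3=59 S4=45 blocked=[]
Op 3: conn=56 S1=45 S2=32 S3=59 S4=45 blocked=[]
Op 4: conn=56 S1=45 S2=32 S3=70 S4=45 blocked=[]
Op 5: conn=50 S1=45 S2=32 S3=70 S4=39 blocked=[]
Op 6: conn=35 S1=45 S2=32 S3=55 S4=39 blocked=[]
Op 7: conn=35 S1=45 S2=43 S3=55 S4=39 blocked=[]
Op 8: conn=21 S1=31 S2=43 S3=55 S4=39 blocked=[]
Op 9: conn=2 S1=31 S2=43 S3=55 S4=20 blocked=[]
Op 10: conn=-16 S1=31 S2=43 S3=37 S4=20 blocked=[1, 2, 3, 4]
Op 11: conn=-26 S1=31 S2=43 S3=27 S4=20 blocked=[1, 2, 3, 4]
Op 12: conn=-46 S1=31 S2=43 S3=27 S4=0 blocked=[1, 2, 3, 4]
Op 13: conn=-59 S1=31 S2=43 S3=14 S4=0 blocked=[1, 2, 3, 4]

Answer: -59 31 43 14 0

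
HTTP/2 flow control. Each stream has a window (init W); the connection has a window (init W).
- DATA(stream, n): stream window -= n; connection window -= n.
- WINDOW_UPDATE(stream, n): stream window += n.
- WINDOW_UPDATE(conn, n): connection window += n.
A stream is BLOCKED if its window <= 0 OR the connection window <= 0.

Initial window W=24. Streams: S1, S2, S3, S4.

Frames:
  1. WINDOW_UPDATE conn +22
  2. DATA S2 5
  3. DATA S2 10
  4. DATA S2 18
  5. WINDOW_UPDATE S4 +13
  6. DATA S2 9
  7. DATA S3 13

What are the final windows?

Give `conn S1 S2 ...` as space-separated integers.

Answer: -9 24 -18 11 37

Derivation:
Op 1: conn=46 S1=24 S2=24 S3=24 S4=24 blocked=[]
Op 2: conn=41 S1=24 S2=19 S3=24 S4=24 blocked=[]
Op 3: conn=31 S1=24 S2=9 S3=24 S4=24 blocked=[]
Op 4: conn=13 S1=24 S2=-9 S3=24 S4=24 blocked=[2]
Op 5: conn=13 S1=24 S2=-9 S3=24 S4=37 blocked=[2]
Op 6: conn=4 S1=24 S2=-18 S3=24 S4=37 blocked=[2]
Op 7: conn=-9 S1=24 S2=-18 S3=11 S4=37 blocked=[1, 2, 3, 4]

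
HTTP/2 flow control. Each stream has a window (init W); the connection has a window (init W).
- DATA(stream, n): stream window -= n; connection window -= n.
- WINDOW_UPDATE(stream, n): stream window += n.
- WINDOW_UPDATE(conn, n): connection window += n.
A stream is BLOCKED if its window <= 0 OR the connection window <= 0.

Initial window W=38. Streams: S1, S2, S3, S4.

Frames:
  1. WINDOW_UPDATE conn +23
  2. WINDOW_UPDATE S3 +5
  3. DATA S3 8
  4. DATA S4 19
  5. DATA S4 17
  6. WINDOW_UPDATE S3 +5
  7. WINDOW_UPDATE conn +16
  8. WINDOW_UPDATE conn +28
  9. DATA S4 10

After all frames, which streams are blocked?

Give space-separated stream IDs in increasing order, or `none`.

Answer: S4

Derivation:
Op 1: conn=61 S1=38 S2=38 S3=38 S4=38 blocked=[]
Op 2: conn=61 S1=38 S2=38 S3=43 S4=38 blocked=[]
Op 3: conn=53 S1=38 S2=38 S3=35 S4=38 blocked=[]
Op 4: conn=34 S1=38 S2=38 S3=35 S4=19 blocked=[]
Op 5: conn=17 S1=38 S2=38 S3=35 S4=2 blocked=[]
Op 6: conn=17 S1=38 S2=38 S3=40 S4=2 blocked=[]
Op 7: conn=33 S1=38 S2=38 S3=40 S4=2 blocked=[]
Op 8: conn=61 S1=38 S2=38 S3=40 S4=2 blocked=[]
Op 9: conn=51 S1=38 S2=38 S3=40 S4=-8 blocked=[4]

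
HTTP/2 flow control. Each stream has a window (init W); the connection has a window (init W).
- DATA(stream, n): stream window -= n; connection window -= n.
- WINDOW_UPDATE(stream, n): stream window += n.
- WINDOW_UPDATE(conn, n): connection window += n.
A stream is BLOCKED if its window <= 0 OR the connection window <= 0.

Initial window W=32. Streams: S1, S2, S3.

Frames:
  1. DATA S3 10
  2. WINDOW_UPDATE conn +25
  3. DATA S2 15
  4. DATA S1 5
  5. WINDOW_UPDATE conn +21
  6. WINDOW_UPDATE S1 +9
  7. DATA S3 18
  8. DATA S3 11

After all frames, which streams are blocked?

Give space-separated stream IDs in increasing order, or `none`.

Op 1: conn=22 S1=32 S2=32 S3=22 blocked=[]
Op 2: conn=47 S1=32 S2=32 S3=22 blocked=[]
Op 3: conn=32 S1=32 S2=17 S3=22 blocked=[]
Op 4: conn=27 S1=27 S2=17 S3=22 blocked=[]
Op 5: conn=48 S1=27 S2=17 S3=22 blocked=[]
Op 6: conn=48 S1=36 S2=17 S3=22 blocked=[]
Op 7: conn=30 S1=36 S2=17 S3=4 blocked=[]
Op 8: conn=19 S1=36 S2=17 S3=-7 blocked=[3]

Answer: S3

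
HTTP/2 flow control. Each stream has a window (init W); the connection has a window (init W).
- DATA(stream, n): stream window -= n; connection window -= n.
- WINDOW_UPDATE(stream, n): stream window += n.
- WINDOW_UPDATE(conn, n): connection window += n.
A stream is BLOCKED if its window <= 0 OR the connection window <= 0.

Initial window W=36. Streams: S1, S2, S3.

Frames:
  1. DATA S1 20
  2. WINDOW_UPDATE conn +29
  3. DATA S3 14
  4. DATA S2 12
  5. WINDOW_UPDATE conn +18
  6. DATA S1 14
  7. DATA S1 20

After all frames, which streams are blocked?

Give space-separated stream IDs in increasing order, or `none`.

Answer: S1

Derivation:
Op 1: conn=16 S1=16 S2=36 S3=36 blocked=[]
Op 2: conn=45 S1=16 S2=36 S3=36 blocked=[]
Op 3: conn=31 S1=16 S2=36 S3=22 blocked=[]
Op 4: conn=19 S1=16 S2=24 S3=22 blocked=[]
Op 5: conn=37 S1=16 S2=24 S3=22 blocked=[]
Op 6: conn=23 S1=2 S2=24 S3=22 blocked=[]
Op 7: conn=3 S1=-18 S2=24 S3=22 blocked=[1]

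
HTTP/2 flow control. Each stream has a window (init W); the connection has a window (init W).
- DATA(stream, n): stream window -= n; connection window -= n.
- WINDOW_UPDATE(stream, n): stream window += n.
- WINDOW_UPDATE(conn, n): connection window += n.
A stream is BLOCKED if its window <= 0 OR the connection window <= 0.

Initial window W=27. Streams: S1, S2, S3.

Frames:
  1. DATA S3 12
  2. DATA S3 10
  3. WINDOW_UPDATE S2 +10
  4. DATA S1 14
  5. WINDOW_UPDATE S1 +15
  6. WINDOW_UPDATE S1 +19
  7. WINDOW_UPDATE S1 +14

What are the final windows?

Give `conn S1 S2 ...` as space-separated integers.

Op 1: conn=15 S1=27 S2=27 S3=15 blocked=[]
Op 2: conn=5 S1=27 S2=27 S3=5 blocked=[]
Op 3: conn=5 S1=27 S2=37 S3=5 blocked=[]
Op 4: conn=-9 S1=13 S2=37 S3=5 blocked=[1, 2, 3]
Op 5: conn=-9 S1=28 S2=37 S3=5 blocked=[1, 2, 3]
Op 6: conn=-9 S1=47 S2=37 S3=5 blocked=[1, 2, 3]
Op 7: conn=-9 S1=61 S2=37 S3=5 blocked=[1, 2, 3]

Answer: -9 61 37 5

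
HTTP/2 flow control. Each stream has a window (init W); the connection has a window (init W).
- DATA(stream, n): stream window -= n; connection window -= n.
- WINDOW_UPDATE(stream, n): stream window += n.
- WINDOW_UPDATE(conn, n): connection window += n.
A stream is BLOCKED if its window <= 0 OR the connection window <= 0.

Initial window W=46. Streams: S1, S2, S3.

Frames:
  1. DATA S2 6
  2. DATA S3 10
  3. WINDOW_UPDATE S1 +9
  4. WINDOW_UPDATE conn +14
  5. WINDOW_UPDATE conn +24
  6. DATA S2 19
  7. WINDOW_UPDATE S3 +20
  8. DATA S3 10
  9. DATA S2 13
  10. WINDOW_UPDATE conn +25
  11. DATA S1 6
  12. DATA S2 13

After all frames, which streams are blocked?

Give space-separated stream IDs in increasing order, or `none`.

Op 1: conn=40 S1=46 S2=40 S3=46 blocked=[]
Op 2: conn=30 S1=46 S2=40 S3=36 blocked=[]
Op 3: conn=30 S1=55 S2=40 S3=36 blocked=[]
Op 4: conn=44 S1=55 S2=40 S3=36 blocked=[]
Op 5: conn=68 S1=55 S2=40 S3=36 blocked=[]
Op 6: conn=49 S1=55 S2=21 S3=36 blocked=[]
Op 7: conn=49 S1=55 S2=21 S3=56 blocked=[]
Op 8: conn=39 S1=55 S2=21 S3=46 blocked=[]
Op 9: conn=26 S1=55 S2=8 S3=46 blocked=[]
Op 10: conn=51 S1=55 S2=8 S3=46 blocked=[]
Op 11: conn=45 S1=49 S2=8 S3=46 blocked=[]
Op 12: conn=32 S1=49 S2=-5 S3=46 blocked=[2]

Answer: S2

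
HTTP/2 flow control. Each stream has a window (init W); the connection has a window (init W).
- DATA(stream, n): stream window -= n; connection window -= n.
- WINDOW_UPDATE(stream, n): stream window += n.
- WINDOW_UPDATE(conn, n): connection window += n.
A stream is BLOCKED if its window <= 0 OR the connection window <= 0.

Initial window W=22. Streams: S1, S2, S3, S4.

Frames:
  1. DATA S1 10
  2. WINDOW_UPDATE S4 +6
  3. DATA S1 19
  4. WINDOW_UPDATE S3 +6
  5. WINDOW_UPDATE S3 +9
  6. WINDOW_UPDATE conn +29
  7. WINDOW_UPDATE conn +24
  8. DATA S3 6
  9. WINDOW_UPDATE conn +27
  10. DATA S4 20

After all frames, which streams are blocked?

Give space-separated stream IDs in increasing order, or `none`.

Answer: S1

Derivation:
Op 1: conn=12 S1=12 S2=22 S3=22 S4=22 blocked=[]
Op 2: conn=12 S1=12 S2=22 S3=22 S4=28 blocked=[]
Op 3: conn=-7 S1=-7 S2=22 S3=22 S4=28 blocked=[1, 2, 3, 4]
Op 4: conn=-7 S1=-7 S2=22 S3=28 S4=28 blocked=[1, 2, 3, 4]
Op 5: conn=-7 S1=-7 S2=22 S3=37 S4=28 blocked=[1, 2, 3, 4]
Op 6: conn=22 S1=-7 S2=22 S3=37 S4=28 blocked=[1]
Op 7: conn=46 S1=-7 S2=22 S3=37 S4=28 blocked=[1]
Op 8: conn=40 S1=-7 S2=22 S3=31 S4=28 blocked=[1]
Op 9: conn=67 S1=-7 S2=22 S3=31 S4=28 blocked=[1]
Op 10: conn=47 S1=-7 S2=22 S3=31 S4=8 blocked=[1]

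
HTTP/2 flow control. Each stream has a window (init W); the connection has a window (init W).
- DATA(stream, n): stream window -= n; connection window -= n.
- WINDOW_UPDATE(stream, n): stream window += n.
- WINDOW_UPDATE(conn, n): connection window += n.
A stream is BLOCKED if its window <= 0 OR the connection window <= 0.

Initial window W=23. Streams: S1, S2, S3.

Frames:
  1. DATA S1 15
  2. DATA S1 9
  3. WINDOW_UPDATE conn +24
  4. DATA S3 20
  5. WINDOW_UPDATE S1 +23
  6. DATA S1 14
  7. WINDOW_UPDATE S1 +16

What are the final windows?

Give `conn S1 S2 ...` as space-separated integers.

Answer: -11 24 23 3

Derivation:
Op 1: conn=8 S1=8 S2=23 S3=23 blocked=[]
Op 2: conn=-1 S1=-1 S2=23 S3=23 blocked=[1, 2, 3]
Op 3: conn=23 S1=-1 S2=23 S3=23 blocked=[1]
Op 4: conn=3 S1=-1 S2=23 S3=3 blocked=[1]
Op 5: conn=3 S1=22 S2=23 S3=3 blocked=[]
Op 6: conn=-11 S1=8 S2=23 S3=3 blocked=[1, 2, 3]
Op 7: conn=-11 S1=24 S2=23 S3=3 blocked=[1, 2, 3]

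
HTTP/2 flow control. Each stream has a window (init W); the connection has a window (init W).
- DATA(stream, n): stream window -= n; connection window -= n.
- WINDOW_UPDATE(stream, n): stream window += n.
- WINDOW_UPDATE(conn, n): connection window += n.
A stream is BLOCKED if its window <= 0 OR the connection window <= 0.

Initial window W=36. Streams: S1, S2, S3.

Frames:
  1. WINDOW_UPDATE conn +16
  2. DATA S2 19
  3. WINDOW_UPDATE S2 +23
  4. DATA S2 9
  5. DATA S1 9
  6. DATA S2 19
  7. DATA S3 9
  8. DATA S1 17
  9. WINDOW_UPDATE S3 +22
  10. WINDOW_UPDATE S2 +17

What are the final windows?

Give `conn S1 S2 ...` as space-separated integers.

Op 1: conn=52 S1=36 S2=36 S3=36 blocked=[]
Op 2: conn=33 S1=36 S2=17 S3=36 blocked=[]
Op 3: conn=33 S1=36 S2=40 S3=36 blocked=[]
Op 4: conn=24 S1=36 S2=31 S3=36 blocked=[]
Op 5: conn=15 S1=27 S2=31 S3=36 blocked=[]
Op 6: conn=-4 S1=27 S2=12 S3=36 blocked=[1, 2, 3]
Op 7: conn=-13 S1=27 S2=12 S3=27 blocked=[1, 2, 3]
Op 8: conn=-30 S1=10 S2=12 S3=27 blocked=[1, 2, 3]
Op 9: conn=-30 S1=10 S2=12 S3=49 blocked=[1, 2, 3]
Op 10: conn=-30 S1=10 S2=29 S3=49 blocked=[1, 2, 3]

Answer: -30 10 29 49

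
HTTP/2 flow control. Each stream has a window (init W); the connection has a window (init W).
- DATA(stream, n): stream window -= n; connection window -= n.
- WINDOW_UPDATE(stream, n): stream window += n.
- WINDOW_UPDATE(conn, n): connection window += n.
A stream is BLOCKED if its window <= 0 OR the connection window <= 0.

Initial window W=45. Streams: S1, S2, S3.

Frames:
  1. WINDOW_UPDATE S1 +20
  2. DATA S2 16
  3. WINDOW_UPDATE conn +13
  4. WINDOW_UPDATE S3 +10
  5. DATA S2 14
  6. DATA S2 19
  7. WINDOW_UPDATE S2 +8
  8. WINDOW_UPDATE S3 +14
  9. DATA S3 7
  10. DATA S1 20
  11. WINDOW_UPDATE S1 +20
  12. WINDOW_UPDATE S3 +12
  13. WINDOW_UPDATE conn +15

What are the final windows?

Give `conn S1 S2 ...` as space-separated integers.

Op 1: conn=45 S1=65 S2=45 S3=45 blocked=[]
Op 2: conn=29 S1=65 S2=29 S3=45 blocked=[]
Op 3: conn=42 S1=65 S2=29 S3=45 blocked=[]
Op 4: conn=42 S1=65 S2=29 S3=55 blocked=[]
Op 5: conn=28 S1=65 S2=15 S3=55 blocked=[]
Op 6: conn=9 S1=65 S2=-4 S3=55 blocked=[2]
Op 7: conn=9 S1=65 S2=4 S3=55 blocked=[]
Op 8: conn=9 S1=65 S2=4 S3=69 blocked=[]
Op 9: conn=2 S1=65 S2=4 S3=62 blocked=[]
Op 10: conn=-18 S1=45 S2=4 S3=62 blocked=[1, 2, 3]
Op 11: conn=-18 S1=65 S2=4 S3=62 blocked=[1, 2, 3]
Op 12: conn=-18 S1=65 S2=4 S3=74 blocked=[1, 2, 3]
Op 13: conn=-3 S1=65 S2=4 S3=74 blocked=[1, 2, 3]

Answer: -3 65 4 74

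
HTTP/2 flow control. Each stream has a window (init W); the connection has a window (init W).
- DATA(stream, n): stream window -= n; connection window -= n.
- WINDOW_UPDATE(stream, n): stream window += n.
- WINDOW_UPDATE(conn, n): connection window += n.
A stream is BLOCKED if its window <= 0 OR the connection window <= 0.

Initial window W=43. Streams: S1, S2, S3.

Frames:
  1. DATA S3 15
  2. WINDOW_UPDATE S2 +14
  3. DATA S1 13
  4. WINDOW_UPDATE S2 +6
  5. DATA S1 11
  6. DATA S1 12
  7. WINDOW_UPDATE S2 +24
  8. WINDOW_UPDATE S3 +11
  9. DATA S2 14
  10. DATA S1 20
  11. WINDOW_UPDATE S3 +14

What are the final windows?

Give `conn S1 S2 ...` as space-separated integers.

Answer: -42 -13 73 53

Derivation:
Op 1: conn=28 S1=43 S2=43 S3=28 blocked=[]
Op 2: conn=28 S1=43 S2=57 S3=28 blocked=[]
Op 3: conn=15 S1=30 S2=57 S3=28 blocked=[]
Op 4: conn=15 S1=30 S2=63 S3=28 blocked=[]
Op 5: conn=4 S1=19 S2=63 S3=28 blocked=[]
Op 6: conn=-8 S1=7 S2=63 S3=28 blocked=[1, 2, 3]
Op 7: conn=-8 S1=7 S2=87 S3=28 blocked=[1, 2, 3]
Op 8: conn=-8 S1=7 S2=87 S3=39 blocked=[1, 2, 3]
Op 9: conn=-22 S1=7 S2=73 S3=39 blocked=[1, 2, 3]
Op 10: conn=-42 S1=-13 S2=73 S3=39 blocked=[1, 2, 3]
Op 11: conn=-42 S1=-13 S2=73 S3=53 blocked=[1, 2, 3]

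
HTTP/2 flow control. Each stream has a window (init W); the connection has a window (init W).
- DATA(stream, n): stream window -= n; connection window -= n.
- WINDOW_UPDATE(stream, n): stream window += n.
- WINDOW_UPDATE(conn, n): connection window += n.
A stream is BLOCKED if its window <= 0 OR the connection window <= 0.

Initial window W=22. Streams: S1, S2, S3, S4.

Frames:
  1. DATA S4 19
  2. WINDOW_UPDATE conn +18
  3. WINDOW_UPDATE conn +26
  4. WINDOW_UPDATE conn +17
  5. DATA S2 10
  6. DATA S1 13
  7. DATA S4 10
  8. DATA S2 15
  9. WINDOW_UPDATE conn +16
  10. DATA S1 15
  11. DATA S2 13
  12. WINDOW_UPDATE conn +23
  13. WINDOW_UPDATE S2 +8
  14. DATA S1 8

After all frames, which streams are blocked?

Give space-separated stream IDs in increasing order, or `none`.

Op 1: conn=3 S1=22 S2=22 S3=22 S4=3 blocked=[]
Op 2: conn=21 S1=22 S2=22 S3=22 S4=3 blocked=[]
Op 3: conn=47 S1=22 S2=22 S3=22 S4=3 blocked=[]
Op 4: conn=64 S1=22 S2=22 S3=22 S4=3 blocked=[]
Op 5: conn=54 S1=22 S2=12 S3=22 S4=3 blocked=[]
Op 6: conn=41 S1=9 S2=12 S3=22 S4=3 blocked=[]
Op 7: conn=31 S1=9 S2=12 S3=22 S4=-7 blocked=[4]
Op 8: conn=16 S1=9 S2=-3 S3=22 S4=-7 blocked=[2, 4]
Op 9: conn=32 S1=9 S2=-3 S3=22 S4=-7 blocked=[2, 4]
Op 10: conn=17 S1=-6 S2=-3 S3=22 S4=-7 blocked=[1, 2, 4]
Op 11: conn=4 S1=-6 S2=-16 S3=22 S4=-7 blocked=[1, 2, 4]
Op 12: conn=27 S1=-6 S2=-16 S3=22 S4=-7 blocked=[1, 2, 4]
Op 13: conn=27 S1=-6 S2=-8 S3=22 S4=-7 blocked=[1, 2, 4]
Op 14: conn=19 S1=-14 S2=-8 S3=22 S4=-7 blocked=[1, 2, 4]

Answer: S1 S2 S4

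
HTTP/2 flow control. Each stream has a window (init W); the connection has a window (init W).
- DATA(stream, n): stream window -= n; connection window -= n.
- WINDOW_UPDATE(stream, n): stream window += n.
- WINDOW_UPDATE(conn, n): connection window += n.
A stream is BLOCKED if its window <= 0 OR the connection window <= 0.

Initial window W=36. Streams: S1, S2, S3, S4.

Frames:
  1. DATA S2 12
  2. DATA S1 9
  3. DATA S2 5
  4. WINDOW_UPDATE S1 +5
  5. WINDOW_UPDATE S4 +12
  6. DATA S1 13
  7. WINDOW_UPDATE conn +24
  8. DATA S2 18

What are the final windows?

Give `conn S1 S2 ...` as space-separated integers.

Answer: 3 19 1 36 48

Derivation:
Op 1: conn=24 S1=36 S2=24 S3=36 S4=36 blocked=[]
Op 2: conn=15 S1=27 S2=24 S3=36 S4=36 blocked=[]
Op 3: conn=10 S1=27 S2=19 S3=36 S4=36 blocked=[]
Op 4: conn=10 S1=32 S2=19 S3=36 S4=36 blocked=[]
Op 5: conn=10 S1=32 S2=19 S3=36 S4=48 blocked=[]
Op 6: conn=-3 S1=19 S2=19 S3=36 S4=48 blocked=[1, 2, 3, 4]
Op 7: conn=21 S1=19 S2=19 S3=36 S4=48 blocked=[]
Op 8: conn=3 S1=19 S2=1 S3=36 S4=48 blocked=[]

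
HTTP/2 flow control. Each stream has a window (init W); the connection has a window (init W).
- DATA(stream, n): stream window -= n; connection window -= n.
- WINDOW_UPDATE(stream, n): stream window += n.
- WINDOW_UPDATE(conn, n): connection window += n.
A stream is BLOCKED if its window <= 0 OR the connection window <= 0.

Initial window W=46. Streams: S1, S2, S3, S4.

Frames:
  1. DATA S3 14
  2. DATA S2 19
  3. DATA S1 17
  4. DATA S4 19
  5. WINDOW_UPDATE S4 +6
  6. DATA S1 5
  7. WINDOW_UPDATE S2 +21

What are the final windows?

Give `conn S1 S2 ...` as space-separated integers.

Answer: -28 24 48 32 33

Derivation:
Op 1: conn=32 S1=46 S2=46 S3=32 S4=46 blocked=[]
Op 2: conn=13 S1=46 S2=27 S3=32 S4=46 blocked=[]
Op 3: conn=-4 S1=29 S2=27 S3=32 S4=46 blocked=[1, 2, 3, 4]
Op 4: conn=-23 S1=29 S2=27 S3=32 S4=27 blocked=[1, 2, 3, 4]
Op 5: conn=-23 S1=29 S2=27 S3=32 S4=33 blocked=[1, 2, 3, 4]
Op 6: conn=-28 S1=24 S2=27 S3=32 S4=33 blocked=[1, 2, 3, 4]
Op 7: conn=-28 S1=24 S2=48 S3=32 S4=33 blocked=[1, 2, 3, 4]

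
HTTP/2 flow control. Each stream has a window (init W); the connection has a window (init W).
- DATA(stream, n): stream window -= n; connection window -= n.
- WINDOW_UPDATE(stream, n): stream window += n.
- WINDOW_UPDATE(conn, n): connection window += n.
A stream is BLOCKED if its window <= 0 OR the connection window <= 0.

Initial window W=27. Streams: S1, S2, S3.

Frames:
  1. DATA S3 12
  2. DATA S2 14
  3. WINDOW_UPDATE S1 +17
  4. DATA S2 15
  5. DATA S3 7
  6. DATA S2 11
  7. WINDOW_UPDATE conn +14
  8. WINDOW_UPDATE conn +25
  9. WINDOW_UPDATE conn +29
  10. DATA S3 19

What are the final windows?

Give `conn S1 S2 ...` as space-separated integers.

Answer: 17 44 -13 -11

Derivation:
Op 1: conn=15 S1=27 S2=27 S3=15 blocked=[]
Op 2: conn=1 S1=27 S2=13 S3=15 blocked=[]
Op 3: conn=1 S1=44 S2=13 S3=15 blocked=[]
Op 4: conn=-14 S1=44 S2=-2 S3=15 blocked=[1, 2, 3]
Op 5: conn=-21 S1=44 S2=-2 S3=8 blocked=[1, 2, 3]
Op 6: conn=-32 S1=44 S2=-13 S3=8 blocked=[1, 2, 3]
Op 7: conn=-18 S1=44 S2=-13 S3=8 blocked=[1, 2, 3]
Op 8: conn=7 S1=44 S2=-13 S3=8 blocked=[2]
Op 9: conn=36 S1=44 S2=-13 S3=8 blocked=[2]
Op 10: conn=17 S1=44 S2=-13 S3=-11 blocked=[2, 3]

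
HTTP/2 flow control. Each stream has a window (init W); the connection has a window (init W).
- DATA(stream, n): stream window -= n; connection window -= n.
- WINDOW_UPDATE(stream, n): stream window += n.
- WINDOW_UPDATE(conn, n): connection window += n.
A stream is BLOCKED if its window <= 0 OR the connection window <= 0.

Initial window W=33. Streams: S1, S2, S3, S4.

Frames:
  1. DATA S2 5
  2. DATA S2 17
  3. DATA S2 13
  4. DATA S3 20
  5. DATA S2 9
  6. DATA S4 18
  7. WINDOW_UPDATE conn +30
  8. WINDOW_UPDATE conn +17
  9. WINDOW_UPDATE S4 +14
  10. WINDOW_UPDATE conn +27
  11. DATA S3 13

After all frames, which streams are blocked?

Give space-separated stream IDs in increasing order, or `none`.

Answer: S2 S3

Derivation:
Op 1: conn=28 S1=33 S2=28 S3=33 S4=33 blocked=[]
Op 2: conn=11 S1=33 S2=11 S3=33 S4=33 blocked=[]
Op 3: conn=-2 S1=33 S2=-2 S3=33 S4=33 blocked=[1, 2, 3, 4]
Op 4: conn=-22 S1=33 S2=-2 S3=13 S4=33 blocked=[1, 2, 3, 4]
Op 5: conn=-31 S1=33 S2=-11 S3=13 S4=33 blocked=[1, 2, 3, 4]
Op 6: conn=-49 S1=33 S2=-11 S3=13 S4=15 blocked=[1, 2, 3, 4]
Op 7: conn=-19 S1=33 S2=-11 S3=13 S4=15 blocked=[1, 2, 3, 4]
Op 8: conn=-2 S1=33 S2=-11 S3=13 S4=15 blocked=[1, 2, 3, 4]
Op 9: conn=-2 S1=33 S2=-11 S3=13 S4=29 blocked=[1, 2, 3, 4]
Op 10: conn=25 S1=33 S2=-11 S3=13 S4=29 blocked=[2]
Op 11: conn=12 S1=33 S2=-11 S3=0 S4=29 blocked=[2, 3]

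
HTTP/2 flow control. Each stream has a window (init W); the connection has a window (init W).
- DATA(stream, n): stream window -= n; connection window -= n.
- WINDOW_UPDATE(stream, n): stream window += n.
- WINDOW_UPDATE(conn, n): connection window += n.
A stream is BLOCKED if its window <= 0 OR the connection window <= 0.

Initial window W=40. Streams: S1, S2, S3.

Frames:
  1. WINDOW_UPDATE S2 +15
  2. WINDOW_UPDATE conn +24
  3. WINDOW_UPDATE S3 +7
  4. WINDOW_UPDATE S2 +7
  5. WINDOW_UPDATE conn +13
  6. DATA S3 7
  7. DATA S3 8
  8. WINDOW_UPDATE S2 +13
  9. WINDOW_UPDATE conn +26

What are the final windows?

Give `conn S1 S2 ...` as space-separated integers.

Op 1: conn=40 S1=40 S2=55 S3=40 blocked=[]
Op 2: conn=64 S1=40 S2=55 S3=40 blocked=[]
Op 3: conn=64 S1=40 S2=55 S3=47 blocked=[]
Op 4: conn=64 S1=40 S2=62 S3=47 blocked=[]
Op 5: conn=77 S1=40 S2=62 S3=47 blocked=[]
Op 6: conn=70 S1=40 S2=62 S3=40 blocked=[]
Op 7: conn=62 S1=40 S2=62 S3=32 blocked=[]
Op 8: conn=62 S1=40 S2=75 S3=32 blocked=[]
Op 9: conn=88 S1=40 S2=75 S3=32 blocked=[]

Answer: 88 40 75 32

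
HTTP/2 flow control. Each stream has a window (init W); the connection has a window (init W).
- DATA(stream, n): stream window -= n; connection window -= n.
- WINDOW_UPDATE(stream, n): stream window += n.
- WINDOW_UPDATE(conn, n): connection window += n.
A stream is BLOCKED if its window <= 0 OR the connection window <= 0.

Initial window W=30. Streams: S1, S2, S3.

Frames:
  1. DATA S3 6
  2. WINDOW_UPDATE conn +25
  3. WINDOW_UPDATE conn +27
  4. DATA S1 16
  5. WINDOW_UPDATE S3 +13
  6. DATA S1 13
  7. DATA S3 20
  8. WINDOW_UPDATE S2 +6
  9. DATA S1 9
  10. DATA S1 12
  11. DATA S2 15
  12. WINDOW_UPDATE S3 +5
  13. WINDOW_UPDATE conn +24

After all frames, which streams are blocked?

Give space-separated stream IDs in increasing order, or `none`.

Op 1: conn=24 S1=30 S2=30 S3=24 blocked=[]
Op 2: conn=49 S1=30 S2=30 S3=24 blocked=[]
Op 3: conn=76 S1=30 S2=30 S3=24 blocked=[]
Op 4: conn=60 S1=14 S2=30 S3=24 blocked=[]
Op 5: conn=60 S1=14 S2=30 S3=37 blocked=[]
Op 6: conn=47 S1=1 S2=30 S3=37 blocked=[]
Op 7: conn=27 S1=1 S2=30 S3=17 blocked=[]
Op 8: conn=27 S1=1 S2=36 S3=17 blocked=[]
Op 9: conn=18 S1=-8 S2=36 S3=17 blocked=[1]
Op 10: conn=6 S1=-20 S2=36 S3=17 blocked=[1]
Op 11: conn=-9 S1=-20 S2=21 S3=17 blocked=[1, 2, 3]
Op 12: conn=-9 S1=-20 S2=21 S3=22 blocked=[1, 2, 3]
Op 13: conn=15 S1=-20 S2=21 S3=22 blocked=[1]

Answer: S1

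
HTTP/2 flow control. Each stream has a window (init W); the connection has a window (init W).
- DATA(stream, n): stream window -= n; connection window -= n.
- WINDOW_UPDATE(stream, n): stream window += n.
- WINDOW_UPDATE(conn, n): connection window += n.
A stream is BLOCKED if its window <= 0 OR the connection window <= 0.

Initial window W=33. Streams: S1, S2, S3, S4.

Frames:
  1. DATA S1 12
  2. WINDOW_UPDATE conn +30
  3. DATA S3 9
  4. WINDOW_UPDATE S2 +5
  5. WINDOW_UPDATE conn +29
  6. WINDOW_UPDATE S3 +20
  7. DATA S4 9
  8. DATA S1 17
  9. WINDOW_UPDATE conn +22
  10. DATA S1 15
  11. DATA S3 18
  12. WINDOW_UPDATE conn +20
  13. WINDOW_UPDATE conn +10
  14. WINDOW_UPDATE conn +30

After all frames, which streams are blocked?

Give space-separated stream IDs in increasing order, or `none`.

Answer: S1

Derivation:
Op 1: conn=21 S1=21 S2=33 S3=33 S4=33 blocked=[]
Op 2: conn=51 S1=21 S2=33 S3=33 S4=33 blocked=[]
Op 3: conn=42 S1=21 S2=33 S3=24 S4=33 blocked=[]
Op 4: conn=42 S1=21 S2=38 S3=24 S4=33 blocked=[]
Op 5: conn=71 S1=21 S2=38 S3=24 S4=33 blocked=[]
Op 6: conn=71 S1=21 S2=38 S3=44 S4=33 blocked=[]
Op 7: conn=62 S1=21 S2=38 S3=44 S4=24 blocked=[]
Op 8: conn=45 S1=4 S2=38 S3=44 S4=24 blocked=[]
Op 9: conn=67 S1=4 S2=38 S3=44 S4=24 blocked=[]
Op 10: conn=52 S1=-11 S2=38 S3=44 S4=24 blocked=[1]
Op 11: conn=34 S1=-11 S2=38 S3=26 S4=24 blocked=[1]
Op 12: conn=54 S1=-11 S2=38 S3=26 S4=24 blocked=[1]
Op 13: conn=64 S1=-11 S2=38 S3=26 S4=24 blocked=[1]
Op 14: conn=94 S1=-11 S2=38 S3=26 S4=24 blocked=[1]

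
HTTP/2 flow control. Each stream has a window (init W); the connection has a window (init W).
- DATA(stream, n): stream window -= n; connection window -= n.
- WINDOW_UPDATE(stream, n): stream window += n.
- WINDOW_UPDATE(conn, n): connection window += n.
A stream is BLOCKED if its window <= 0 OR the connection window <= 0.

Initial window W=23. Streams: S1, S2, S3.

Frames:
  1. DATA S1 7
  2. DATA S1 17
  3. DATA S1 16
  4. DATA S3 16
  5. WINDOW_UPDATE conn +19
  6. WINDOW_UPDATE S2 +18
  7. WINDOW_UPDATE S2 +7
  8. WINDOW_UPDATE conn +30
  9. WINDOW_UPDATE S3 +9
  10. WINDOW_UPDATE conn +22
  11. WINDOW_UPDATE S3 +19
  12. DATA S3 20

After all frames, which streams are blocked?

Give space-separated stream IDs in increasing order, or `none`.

Op 1: conn=16 S1=16 S2=23 S3=23 blocked=[]
Op 2: conn=-1 S1=-1 S2=23 S3=23 blocked=[1, 2, 3]
Op 3: conn=-17 S1=-17 S2=23 S3=23 blocked=[1, 2, 3]
Op 4: conn=-33 S1=-17 S2=23 S3=7 blocked=[1, 2, 3]
Op 5: conn=-14 S1=-17 S2=23 S3=7 blocked=[1, 2, 3]
Op 6: conn=-14 S1=-17 S2=41 S3=7 blocked=[1, 2, 3]
Op 7: conn=-14 S1=-17 S2=48 S3=7 blocked=[1, 2, 3]
Op 8: conn=16 S1=-17 S2=48 S3=7 blocked=[1]
Op 9: conn=16 S1=-17 S2=48 S3=16 blocked=[1]
Op 10: conn=38 S1=-17 S2=48 S3=16 blocked=[1]
Op 11: conn=38 S1=-17 S2=48 S3=35 blocked=[1]
Op 12: conn=18 S1=-17 S2=48 S3=15 blocked=[1]

Answer: S1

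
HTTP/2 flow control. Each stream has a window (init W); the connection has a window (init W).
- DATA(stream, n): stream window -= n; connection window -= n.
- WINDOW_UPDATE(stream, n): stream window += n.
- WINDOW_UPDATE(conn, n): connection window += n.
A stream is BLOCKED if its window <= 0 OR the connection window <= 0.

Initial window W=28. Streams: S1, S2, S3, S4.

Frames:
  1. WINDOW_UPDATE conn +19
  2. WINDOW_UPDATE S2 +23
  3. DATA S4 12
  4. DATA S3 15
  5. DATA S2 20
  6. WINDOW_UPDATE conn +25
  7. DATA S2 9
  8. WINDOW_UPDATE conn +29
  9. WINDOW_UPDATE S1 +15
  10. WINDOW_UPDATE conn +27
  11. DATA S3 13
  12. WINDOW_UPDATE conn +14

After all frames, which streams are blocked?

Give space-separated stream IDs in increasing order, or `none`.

Answer: S3

Derivation:
Op 1: conn=47 S1=28 S2=28 S3=28 S4=28 blocked=[]
Op 2: conn=47 S1=28 S2=51 S3=28 S4=28 blocked=[]
Op 3: conn=35 S1=28 S2=51 S3=28 S4=16 blocked=[]
Op 4: conn=20 S1=28 S2=51 S3=13 S4=16 blocked=[]
Op 5: conn=0 S1=28 S2=31 S3=13 S4=16 blocked=[1, 2, 3, 4]
Op 6: conn=25 S1=28 S2=31 S3=13 S4=16 blocked=[]
Op 7: conn=16 S1=28 S2=22 S3=13 S4=16 blocked=[]
Op 8: conn=45 S1=28 S2=22 S3=13 S4=16 blocked=[]
Op 9: conn=45 S1=43 S2=22 S3=13 S4=16 blocked=[]
Op 10: conn=72 S1=43 S2=22 S3=13 S4=16 blocked=[]
Op 11: conn=59 S1=43 S2=22 S3=0 S4=16 blocked=[3]
Op 12: conn=73 S1=43 S2=22 S3=0 S4=16 blocked=[3]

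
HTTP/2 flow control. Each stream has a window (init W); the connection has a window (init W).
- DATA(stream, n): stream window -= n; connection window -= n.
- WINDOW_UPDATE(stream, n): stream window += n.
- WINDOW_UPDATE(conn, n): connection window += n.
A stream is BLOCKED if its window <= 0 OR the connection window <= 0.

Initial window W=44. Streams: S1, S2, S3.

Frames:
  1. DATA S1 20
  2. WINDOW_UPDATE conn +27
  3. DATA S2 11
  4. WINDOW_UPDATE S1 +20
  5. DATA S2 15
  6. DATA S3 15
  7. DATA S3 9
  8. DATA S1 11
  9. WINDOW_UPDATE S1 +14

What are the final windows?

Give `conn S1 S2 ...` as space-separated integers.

Op 1: conn=24 S1=24 S2=44 S3=44 blocked=[]
Op 2: conn=51 S1=24 S2=44 S3=44 blocked=[]
Op 3: conn=40 S1=24 S2=33 S3=44 blocked=[]
Op 4: conn=40 S1=44 S2=33 S3=44 blocked=[]
Op 5: conn=25 S1=44 S2=18 S3=44 blocked=[]
Op 6: conn=10 S1=44 S2=18 S3=29 blocked=[]
Op 7: conn=1 S1=44 S2=18 S3=20 blocked=[]
Op 8: conn=-10 S1=33 S2=18 S3=20 blocked=[1, 2, 3]
Op 9: conn=-10 S1=47 S2=18 S3=20 blocked=[1, 2, 3]

Answer: -10 47 18 20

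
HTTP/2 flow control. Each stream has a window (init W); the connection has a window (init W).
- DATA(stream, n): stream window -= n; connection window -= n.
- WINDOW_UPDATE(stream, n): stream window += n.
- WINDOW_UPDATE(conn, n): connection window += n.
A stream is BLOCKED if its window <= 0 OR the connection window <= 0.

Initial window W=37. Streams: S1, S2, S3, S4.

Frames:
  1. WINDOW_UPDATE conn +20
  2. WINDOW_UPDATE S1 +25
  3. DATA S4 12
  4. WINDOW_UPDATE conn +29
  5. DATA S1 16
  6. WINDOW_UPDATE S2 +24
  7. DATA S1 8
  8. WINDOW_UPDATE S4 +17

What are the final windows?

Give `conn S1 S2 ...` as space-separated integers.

Answer: 50 38 61 37 42

Derivation:
Op 1: conn=57 S1=37 S2=37 S3=37 S4=37 blocked=[]
Op 2: conn=57 S1=62 S2=37 S3=37 S4=37 blocked=[]
Op 3: conn=45 S1=62 S2=37 S3=37 S4=25 blocked=[]
Op 4: conn=74 S1=62 S2=37 S3=37 S4=25 blocked=[]
Op 5: conn=58 S1=46 S2=37 S3=37 S4=25 blocked=[]
Op 6: conn=58 S1=46 S2=61 S3=37 S4=25 blocked=[]
Op 7: conn=50 S1=38 S2=61 S3=37 S4=25 blocked=[]
Op 8: conn=50 S1=38 S2=61 S3=37 S4=42 blocked=[]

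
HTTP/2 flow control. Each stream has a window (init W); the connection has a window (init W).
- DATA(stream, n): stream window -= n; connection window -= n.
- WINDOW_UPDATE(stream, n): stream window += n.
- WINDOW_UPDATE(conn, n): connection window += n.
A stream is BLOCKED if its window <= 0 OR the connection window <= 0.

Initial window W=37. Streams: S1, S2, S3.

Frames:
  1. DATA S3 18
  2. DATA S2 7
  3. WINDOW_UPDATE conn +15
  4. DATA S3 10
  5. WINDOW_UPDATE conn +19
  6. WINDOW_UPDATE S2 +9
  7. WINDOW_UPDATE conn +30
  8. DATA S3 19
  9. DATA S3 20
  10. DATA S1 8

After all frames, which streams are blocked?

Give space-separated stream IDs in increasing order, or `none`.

Op 1: conn=19 S1=37 S2=37 S3=19 blocked=[]
Op 2: conn=12 S1=37 S2=30 S3=19 blocked=[]
Op 3: conn=27 S1=37 S2=30 S3=19 blocked=[]
Op 4: conn=17 S1=37 S2=30 S3=9 blocked=[]
Op 5: conn=36 S1=37 S2=30 S3=9 blocked=[]
Op 6: conn=36 S1=37 S2=39 S3=9 blocked=[]
Op 7: conn=66 S1=37 S2=39 S3=9 blocked=[]
Op 8: conn=47 S1=37 S2=39 S3=-10 blocked=[3]
Op 9: conn=27 S1=37 S2=39 S3=-30 blocked=[3]
Op 10: conn=19 S1=29 S2=39 S3=-30 blocked=[3]

Answer: S3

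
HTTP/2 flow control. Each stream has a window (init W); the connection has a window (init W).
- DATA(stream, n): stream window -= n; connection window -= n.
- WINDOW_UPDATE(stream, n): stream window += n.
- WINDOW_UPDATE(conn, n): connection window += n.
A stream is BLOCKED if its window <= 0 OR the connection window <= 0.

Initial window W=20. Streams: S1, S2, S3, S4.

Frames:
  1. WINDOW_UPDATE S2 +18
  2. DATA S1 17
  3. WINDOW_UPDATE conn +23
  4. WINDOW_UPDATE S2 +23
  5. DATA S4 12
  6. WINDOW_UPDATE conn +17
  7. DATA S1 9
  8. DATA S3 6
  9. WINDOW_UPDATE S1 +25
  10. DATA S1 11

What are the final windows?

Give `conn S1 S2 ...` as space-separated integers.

Op 1: conn=20 S1=20 S2=38 S3=20 S4=20 blocked=[]
Op 2: conn=3 S1=3 S2=38 S3=20 S4=20 blocked=[]
Op 3: conn=26 S1=3 S2=38 S3=20 S4=20 blocked=[]
Op 4: conn=26 S1=3 S2=61 S3=20 S4=20 blocked=[]
Op 5: conn=14 S1=3 S2=61 S3=20 S4=8 blocked=[]
Op 6: conn=31 S1=3 S2=61 S3=20 S4=8 blocked=[]
Op 7: conn=22 S1=-6 S2=61 S3=20 S4=8 blocked=[1]
Op 8: conn=16 S1=-6 S2=61 S3=14 S4=8 blocked=[1]
Op 9: conn=16 S1=19 S2=61 S3=14 S4=8 blocked=[]
Op 10: conn=5 S1=8 S2=61 S3=14 S4=8 blocked=[]

Answer: 5 8 61 14 8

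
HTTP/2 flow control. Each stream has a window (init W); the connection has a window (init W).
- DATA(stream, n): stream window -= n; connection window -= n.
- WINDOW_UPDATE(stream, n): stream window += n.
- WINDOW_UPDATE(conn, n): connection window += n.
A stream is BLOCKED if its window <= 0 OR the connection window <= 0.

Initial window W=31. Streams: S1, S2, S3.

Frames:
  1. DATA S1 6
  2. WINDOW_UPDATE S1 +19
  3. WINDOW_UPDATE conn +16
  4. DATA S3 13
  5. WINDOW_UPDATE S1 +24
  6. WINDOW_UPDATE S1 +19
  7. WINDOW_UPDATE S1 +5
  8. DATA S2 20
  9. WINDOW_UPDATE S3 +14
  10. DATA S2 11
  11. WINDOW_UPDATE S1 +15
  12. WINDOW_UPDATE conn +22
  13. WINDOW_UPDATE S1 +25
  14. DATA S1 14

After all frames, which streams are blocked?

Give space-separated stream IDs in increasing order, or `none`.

Op 1: conn=25 S1=25 S2=31 S3=31 blocked=[]
Op 2: conn=25 S1=44 S2=31 S3=31 blocked=[]
Op 3: conn=41 S1=44 S2=31 S3=31 blocked=[]
Op 4: conn=28 S1=44 S2=31 S3=18 blocked=[]
Op 5: conn=28 S1=68 S2=31 S3=18 blocked=[]
Op 6: conn=28 S1=87 S2=31 S3=18 blocked=[]
Op 7: conn=28 S1=92 S2=31 S3=18 blocked=[]
Op 8: conn=8 S1=92 S2=11 S3=18 blocked=[]
Op 9: conn=8 S1=92 S2=11 S3=32 blocked=[]
Op 10: conn=-3 S1=92 S2=0 S3=32 blocked=[1, 2, 3]
Op 11: conn=-3 S1=107 S2=0 S3=32 blocked=[1, 2, 3]
Op 12: conn=19 S1=107 S2=0 S3=32 blocked=[2]
Op 13: conn=19 S1=132 S2=0 S3=32 blocked=[2]
Op 14: conn=5 S1=118 S2=0 S3=32 blocked=[2]

Answer: S2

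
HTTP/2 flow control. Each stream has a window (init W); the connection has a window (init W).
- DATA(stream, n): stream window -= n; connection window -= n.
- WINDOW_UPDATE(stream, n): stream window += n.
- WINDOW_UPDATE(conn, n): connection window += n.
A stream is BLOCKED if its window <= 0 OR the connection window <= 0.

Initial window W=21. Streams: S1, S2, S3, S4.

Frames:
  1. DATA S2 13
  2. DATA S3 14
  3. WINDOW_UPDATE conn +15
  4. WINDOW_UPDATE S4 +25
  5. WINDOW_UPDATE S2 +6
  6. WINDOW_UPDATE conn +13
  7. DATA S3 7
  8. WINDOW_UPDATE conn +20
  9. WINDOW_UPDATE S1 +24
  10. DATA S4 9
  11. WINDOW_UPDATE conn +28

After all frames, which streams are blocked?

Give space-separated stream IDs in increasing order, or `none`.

Op 1: conn=8 S1=21 S2=8 S3=21 S4=21 blocked=[]
Op 2: conn=-6 S1=21 S2=8 S3=7 S4=21 blocked=[1, 2, 3, 4]
Op 3: conn=9 S1=21 S2=8 S3=7 S4=21 blocked=[]
Op 4: conn=9 S1=21 S2=8 S3=7 S4=46 blocked=[]
Op 5: conn=9 S1=21 S2=14 S3=7 S4=46 blocked=[]
Op 6: conn=22 S1=21 S2=14 S3=7 S4=46 blocked=[]
Op 7: conn=15 S1=21 S2=14 S3=0 S4=46 blocked=[3]
Op 8: conn=35 S1=21 S2=14 S3=0 S4=46 blocked=[3]
Op 9: conn=35 S1=45 S2=14 S3=0 S4=46 blocked=[3]
Op 10: conn=26 S1=45 S2=14 S3=0 S4=37 blocked=[3]
Op 11: conn=54 S1=45 S2=14 S3=0 S4=37 blocked=[3]

Answer: S3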